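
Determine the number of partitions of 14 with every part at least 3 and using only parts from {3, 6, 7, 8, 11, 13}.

4

Listing the qualifying partitions of 14:
11,3
8,6
8,3,3
7,7
Counting gives 4.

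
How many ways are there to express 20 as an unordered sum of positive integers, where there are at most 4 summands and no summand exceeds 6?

5

They are:
6 + 6 + 6 + 2
6 + 6 + 5 + 3
6 + 6 + 4 + 4
6 + 5 + 5 + 4
5 + 5 + 5 + 5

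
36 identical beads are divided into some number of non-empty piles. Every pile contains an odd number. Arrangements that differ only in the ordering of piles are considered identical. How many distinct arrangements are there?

668

There are 668 such partitions.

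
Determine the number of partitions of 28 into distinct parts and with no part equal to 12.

192

A full systematic count gives 192.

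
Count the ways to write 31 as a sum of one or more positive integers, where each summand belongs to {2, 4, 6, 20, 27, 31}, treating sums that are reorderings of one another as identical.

3

Enumerating:
31
27 + 4
27 + 2 + 2
That's 3 in total.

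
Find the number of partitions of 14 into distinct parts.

22

Enumerating:
14
13 + 1
12 + 2
11 + 3
11 + 2 + 1
10 + 4
10 + 3 + 1
9 + 5
9 + 4 + 1
9 + 3 + 2
8 + 6
8 + 5 + 1
8 + 4 + 2
8 + 3 + 2 + 1
7 + 6 + 1
7 + 5 + 2
7 + 4 + 3
7 + 4 + 2 + 1
6 + 5 + 3
6 + 5 + 2 + 1
6 + 4 + 3 + 1
5 + 4 + 3 + 2
That's 22 in total.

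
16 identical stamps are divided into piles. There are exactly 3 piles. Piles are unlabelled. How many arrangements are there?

21

The partitions of 16 that satisfy the conditions:
14, 1, 1
13, 2, 1
12, 3, 1
12, 2, 2
11, 4, 1
11, 3, 2
10, 5, 1
10, 4, 2
10, 3, 3
9, 6, 1
9, 5, 2
9, 4, 3
8, 7, 1
8, 6, 2
8, 5, 3
8, 4, 4
7, 7, 2
7, 6, 3
7, 5, 4
6, 6, 4
6, 5, 5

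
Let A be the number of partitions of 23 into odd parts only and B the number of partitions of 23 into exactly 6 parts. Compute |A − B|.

Partitions of 23 into odd parts only: 104.
Partitions of 23 into exactly 6 parts: 163.
|104 − 163| = 59.

59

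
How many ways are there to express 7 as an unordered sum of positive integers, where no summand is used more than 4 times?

Enumerating:
7
6 + 1
5 + 2
5 + 1 + 1
4 + 3
4 + 2 + 1
4 + 1 + 1 + 1
3 + 3 + 1
3 + 2 + 2
3 + 2 + 1 + 1
3 + 1 + 1 + 1 + 1
2 + 2 + 2 + 1
2 + 2 + 1 + 1 + 1
That's 13 in total.

13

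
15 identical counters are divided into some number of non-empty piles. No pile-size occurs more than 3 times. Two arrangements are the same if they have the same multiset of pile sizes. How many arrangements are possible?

Direct enumeration gives 105 partitions.

105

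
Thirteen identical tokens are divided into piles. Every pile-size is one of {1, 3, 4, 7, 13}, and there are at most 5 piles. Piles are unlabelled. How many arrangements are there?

8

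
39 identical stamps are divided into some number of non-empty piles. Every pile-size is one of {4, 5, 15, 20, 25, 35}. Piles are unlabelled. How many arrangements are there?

Enumerating:
35+4
25+5+5+4
20+15+4
20+5+5+5+4
15+15+5+4
15+5+5+5+5+4
15+4+4+4+4+4+4
5+5+5+5+5+5+5+4
5+5+5+4+4+4+4+4+4
That's 9 in total.

9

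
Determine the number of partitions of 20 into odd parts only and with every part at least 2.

They are:
17 + 3
15 + 5
13 + 7
11 + 9
11 + 3 + 3 + 3
9 + 5 + 3 + 3
7 + 7 + 3 + 3
7 + 5 + 5 + 3
5 + 5 + 5 + 5
5 + 3 + 3 + 3 + 3 + 3
Counting gives 10.

10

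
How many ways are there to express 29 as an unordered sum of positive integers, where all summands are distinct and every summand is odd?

The partitions of 29 that satisfy the conditions:
29
25+3+1
23+5+1
21+7+1
21+5+3
19+9+1
19+7+3
17+11+1
17+9+3
17+7+5
15+13+1
15+11+3
15+9+5
13+11+5
13+9+7
13+7+5+3+1
11+9+5+3+1

17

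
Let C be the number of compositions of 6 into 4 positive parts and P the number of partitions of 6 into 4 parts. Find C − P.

8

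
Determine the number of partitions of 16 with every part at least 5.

6

Listing the qualifying partitions of 16:
16
11, 5
10, 6
9, 7
8, 8
6, 5, 5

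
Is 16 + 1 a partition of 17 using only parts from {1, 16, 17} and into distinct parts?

The parts sum to 17, and the condition 'each summand belongs to {1, 16, 17}' holds; the condition 'all summands are distinct' holds.

Yes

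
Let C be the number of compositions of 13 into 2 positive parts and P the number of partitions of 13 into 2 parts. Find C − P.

6

Ordered (compositions into 2 parts): C(12,1) = 12.
Unordered (partitions into 2 parts): 6.
Difference: 12 − 6 = 6.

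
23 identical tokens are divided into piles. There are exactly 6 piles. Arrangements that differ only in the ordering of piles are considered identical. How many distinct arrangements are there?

Counting exhaustively, 163 partitions satisfy the conditions.

163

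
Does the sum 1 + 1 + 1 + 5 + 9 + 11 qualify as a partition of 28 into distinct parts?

The parts sum to 28, and the condition 'all summands are distinct' is violated.

No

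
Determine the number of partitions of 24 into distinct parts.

There are 122 such partitions.

122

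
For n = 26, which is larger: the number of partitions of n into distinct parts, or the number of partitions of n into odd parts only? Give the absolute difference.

Partitions of 26 into distinct parts: 165.
Partitions of 26 into odd parts only: 165.
|165 − 165| = 0.

0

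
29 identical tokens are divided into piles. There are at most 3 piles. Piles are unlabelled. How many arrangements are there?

85

Counting exhaustively, 85 partitions satisfy the conditions.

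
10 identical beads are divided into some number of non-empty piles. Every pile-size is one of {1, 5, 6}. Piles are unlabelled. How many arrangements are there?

4

They are:
1 + 1 + 1 + 1 + 6
5 + 5
1 + 1 + 1 + 1 + 1 + 5
1 + 1 + 1 + 1 + 1 + 1 + 1 + 1 + 1 + 1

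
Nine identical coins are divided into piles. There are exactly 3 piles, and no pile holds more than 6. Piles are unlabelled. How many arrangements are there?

6

Enumerating:
1 + 2 + 6
1 + 3 + 5
2 + 2 + 5
1 + 4 + 4
2 + 3 + 4
3 + 3 + 3
That's 6 in total.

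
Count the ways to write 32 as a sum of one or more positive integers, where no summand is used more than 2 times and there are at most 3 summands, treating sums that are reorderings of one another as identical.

There are 102 such partitions.

102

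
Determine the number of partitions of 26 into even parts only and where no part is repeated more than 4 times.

76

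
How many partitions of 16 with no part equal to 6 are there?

189

Counting exhaustively, 189 partitions satisfy the conditions.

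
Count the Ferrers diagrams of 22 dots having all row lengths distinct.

89

Enumerating by decreasing first part gives 89 partitions in all.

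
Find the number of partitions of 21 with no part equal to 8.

691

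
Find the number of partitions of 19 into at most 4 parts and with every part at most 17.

Direct enumeration gives 92 partitions.

92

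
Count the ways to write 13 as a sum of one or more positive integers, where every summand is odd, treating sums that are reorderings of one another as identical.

18

Enumerating:
13
1,1,11
1,3,9
1,1,1,1,9
1,5,7
3,3,7
1,1,1,3,7
1,1,1,1,1,1,7
3,5,5
1,1,1,5,5
1,1,3,3,5
1,1,1,1,1,3,5
1,1,1,1,1,1,1,1,5
1,3,3,3,3
1,1,1,1,3,3,3
1,1,1,1,1,1,1,3,3
1,1,1,1,1,1,1,1,1,1,3
1,1,1,1,1,1,1,1,1,1,1,1,1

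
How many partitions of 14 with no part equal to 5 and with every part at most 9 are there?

93

There are 93 such partitions.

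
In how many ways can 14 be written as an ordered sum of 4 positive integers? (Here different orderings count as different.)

286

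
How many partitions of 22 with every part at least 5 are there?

18

The partitions of 22 that satisfy the conditions:
22
5+17
6+16
7+15
8+14
9+13
10+12
5+5+12
11+11
5+6+11
5+7+10
6+6+10
5+8+9
6+7+9
6+8+8
7+7+8
5+5+5+7
5+5+6+6
Counting gives 18.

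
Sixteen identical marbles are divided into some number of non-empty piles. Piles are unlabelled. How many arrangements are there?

231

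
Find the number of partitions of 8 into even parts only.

They are:
8
6,2
4,4
4,2,2
2,2,2,2
That's 5 in total.

5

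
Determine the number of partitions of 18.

Systematic enumeration (by largest part, then next-largest, …) yields 385.

385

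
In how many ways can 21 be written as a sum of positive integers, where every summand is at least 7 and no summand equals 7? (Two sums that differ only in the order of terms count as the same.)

Listing the qualifying partitions of 21:
21
13, 8
12, 9
11, 10

4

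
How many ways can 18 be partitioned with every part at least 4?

Enumerating:
18
14,4
13,5
12,6
11,7
10,8
10,4,4
9,9
9,5,4
8,6,4
8,5,5
7,7,4
7,6,5
6,6,6
6,4,4,4
5,5,4,4

16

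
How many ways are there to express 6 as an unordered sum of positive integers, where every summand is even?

3

Listing the qualifying partitions of 6:
6
4+2
2+2+2
That's 3 in total.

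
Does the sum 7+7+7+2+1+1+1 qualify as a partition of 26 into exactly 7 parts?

Yes

The parts sum to 26, and the condition 'there are exactly 7 summands' holds.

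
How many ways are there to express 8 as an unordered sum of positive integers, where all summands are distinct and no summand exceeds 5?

They are:
5,3
5,2,1
4,3,1

3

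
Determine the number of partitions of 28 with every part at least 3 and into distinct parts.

68

There are too many to list fully; the first 12 (by largest part) are:
28
25+3
24+4
23+5
22+6
21+7
21+4+3
20+8
20+5+3
19+9
19+6+3
19+5+4
…and 56 more, for 68 total.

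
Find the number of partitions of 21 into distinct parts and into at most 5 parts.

There are 75 such partitions.

75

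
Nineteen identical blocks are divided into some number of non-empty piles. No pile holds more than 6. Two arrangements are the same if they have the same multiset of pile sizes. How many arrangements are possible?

Direct enumeration gives 235 partitions.

235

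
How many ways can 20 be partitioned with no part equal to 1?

Enumerating by decreasing first part gives 137 partitions in all.

137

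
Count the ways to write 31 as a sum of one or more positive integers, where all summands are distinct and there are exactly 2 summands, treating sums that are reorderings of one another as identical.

Listing the qualifying partitions of 31:
30, 1
29, 2
28, 3
27, 4
26, 5
25, 6
24, 7
23, 8
22, 9
21, 10
20, 11
19, 12
18, 13
17, 14
16, 15
Counting gives 15.

15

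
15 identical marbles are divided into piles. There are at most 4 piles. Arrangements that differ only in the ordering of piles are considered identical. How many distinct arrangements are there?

A partial list (first 12 by largest part):
15
14+1
13+2
13+1+1
12+3
12+2+1
12+1+1+1
11+4
11+3+1
11+2+2
11+2+1+1
10+5
…and 42 more, for 54 total.

54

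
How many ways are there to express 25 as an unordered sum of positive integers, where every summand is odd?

142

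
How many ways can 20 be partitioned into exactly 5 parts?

84

Systematic enumeration (by largest part, then next-largest, …) yields 84.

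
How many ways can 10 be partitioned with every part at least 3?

5

The partitions of 10 that satisfy the conditions:
10
7 + 3
6 + 4
5 + 5
4 + 3 + 3
Counting gives 5.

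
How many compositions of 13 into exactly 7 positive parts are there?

By stars and bars with positive parts, the count is C(12,6) = 924.

924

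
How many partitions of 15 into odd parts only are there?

A partial list (first 12 by largest part):
15
1,1,13
1,3,11
1,1,1,1,11
1,5,9
3,3,9
1,1,1,3,9
1,1,1,1,1,1,9
1,7,7
3,5,7
1,1,1,5,7
1,1,3,3,7
…and 15 more, for 27 total.

27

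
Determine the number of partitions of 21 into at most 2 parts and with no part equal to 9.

Enumerating:
21
20 + 1
19 + 2
18 + 3
17 + 4
16 + 5
15 + 6
14 + 7
13 + 8
11 + 10
That's 10 in total.

10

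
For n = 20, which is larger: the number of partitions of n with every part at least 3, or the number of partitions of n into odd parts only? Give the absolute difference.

15

Partitions of 20 with every part at least 3: 49.
Partitions of 20 into odd parts only: 64.
|49 − 64| = 15.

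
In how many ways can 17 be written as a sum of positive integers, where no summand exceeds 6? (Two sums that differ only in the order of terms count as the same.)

Counting exhaustively, 163 partitions satisfy the conditions.

163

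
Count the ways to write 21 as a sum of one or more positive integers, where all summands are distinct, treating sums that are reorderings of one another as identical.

76

Counting exhaustively, 76 partitions satisfy the conditions.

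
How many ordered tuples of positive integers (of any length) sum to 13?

4096

The number of compositions of n is 2^(n−1); here 2^12 = 4096.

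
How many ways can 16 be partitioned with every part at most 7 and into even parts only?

10

The partitions of 16 that satisfy the conditions:
4, 6, 6
2, 2, 6, 6
2, 4, 4, 6
2, 2, 2, 4, 6
2, 2, 2, 2, 2, 6
4, 4, 4, 4
2, 2, 4, 4, 4
2, 2, 2, 2, 4, 4
2, 2, 2, 2, 2, 2, 4
2, 2, 2, 2, 2, 2, 2, 2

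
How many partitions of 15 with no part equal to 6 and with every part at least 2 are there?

33

A partial list (first 12 by largest part):
15
13+2
12+3
11+4
11+2+2
10+5
10+3+2
9+4+2
9+3+3
9+2+2+2
8+7
8+5+2
…and 21 more, for 33 total.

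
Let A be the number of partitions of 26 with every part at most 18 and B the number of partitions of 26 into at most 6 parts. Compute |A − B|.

1682

Partitions of 26 with every part at most 18: 2391.
Partitions of 26 into at most 6 parts: 709.
|2391 − 709| = 1682.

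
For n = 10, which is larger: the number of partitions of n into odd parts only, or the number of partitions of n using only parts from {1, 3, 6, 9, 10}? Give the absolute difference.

2

Partitions of 10 into odd parts only: 10.
Partitions of 10 using only parts from {1, 3, 6, 9, 10}: 8.
|10 − 8| = 2.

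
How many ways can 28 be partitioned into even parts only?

135

Systematic enumeration (by largest part, then next-largest, …) yields 135.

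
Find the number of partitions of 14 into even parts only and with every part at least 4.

4

The partitions of 14 that satisfy the conditions:
14
10 + 4
8 + 6
6 + 4 + 4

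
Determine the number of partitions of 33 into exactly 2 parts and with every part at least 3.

Enumerating:
30+3
29+4
28+5
27+6
26+7
25+8
24+9
23+10
22+11
21+12
20+13
19+14
18+15
17+16
Counting gives 14.

14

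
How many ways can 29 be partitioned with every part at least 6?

A partial list (first 12 by largest part):
29
6 + 23
7 + 22
8 + 21
9 + 20
10 + 19
11 + 18
12 + 17
6 + 6 + 17
13 + 16
6 + 7 + 16
14 + 15
…and 20 more, for 32 total.

32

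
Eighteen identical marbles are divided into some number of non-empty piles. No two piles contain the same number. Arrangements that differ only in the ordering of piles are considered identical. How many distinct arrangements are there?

46

There are too many to list fully; the first 12 (by largest part) are:
18
17 + 1
16 + 2
15 + 3
15 + 2 + 1
14 + 4
14 + 3 + 1
13 + 5
13 + 4 + 1
13 + 3 + 2
12 + 6
12 + 5 + 1
…and 34 more, for 46 total.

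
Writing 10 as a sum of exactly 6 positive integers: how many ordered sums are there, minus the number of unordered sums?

Ordered (compositions into 6 parts): C(9,5) = 126.
Unordered (partitions into 6 parts): 5.
Difference: 126 − 5 = 121.

121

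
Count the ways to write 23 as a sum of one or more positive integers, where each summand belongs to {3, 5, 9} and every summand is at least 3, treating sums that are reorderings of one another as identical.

4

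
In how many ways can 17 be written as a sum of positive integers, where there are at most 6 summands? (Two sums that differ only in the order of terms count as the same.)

Enumerating by decreasing first part gives 163 partitions in all.

163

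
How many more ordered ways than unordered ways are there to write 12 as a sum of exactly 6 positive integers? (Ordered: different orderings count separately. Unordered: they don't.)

451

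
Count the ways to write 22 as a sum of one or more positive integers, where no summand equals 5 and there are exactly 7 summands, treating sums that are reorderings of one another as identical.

87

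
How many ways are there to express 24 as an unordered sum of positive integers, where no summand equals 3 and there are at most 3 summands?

50

A partial list (first 12 by largest part):
24
23,1
22,2
22,1,1
21,2,1
20,4
20,2,2
19,5
19,4,1
18,6
18,5,1
18,4,2
…and 38 more, for 50 total.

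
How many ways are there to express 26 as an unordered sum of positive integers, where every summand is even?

101

Enumerating by decreasing first part gives 101 partitions in all.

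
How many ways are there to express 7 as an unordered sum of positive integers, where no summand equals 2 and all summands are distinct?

3

The partitions of 7 that satisfy the conditions:
7
6 + 1
4 + 3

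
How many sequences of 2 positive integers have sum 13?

12

By stars and bars with positive parts, the count is C(12,1) = 12.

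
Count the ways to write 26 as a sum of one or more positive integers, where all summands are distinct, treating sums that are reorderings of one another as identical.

165

A full systematic count gives 165.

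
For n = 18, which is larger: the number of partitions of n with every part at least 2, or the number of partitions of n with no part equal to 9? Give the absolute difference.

Partitions of 18 with every part at least 2: 88.
Partitions of 18 with no part equal to 9: 355.
|88 − 355| = 267.

267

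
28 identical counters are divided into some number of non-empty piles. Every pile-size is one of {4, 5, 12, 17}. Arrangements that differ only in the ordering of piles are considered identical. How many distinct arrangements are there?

4

Listing the qualifying partitions of 28:
12,12,4
12,4,4,4,4
5,5,5,5,4,4
4,4,4,4,4,4,4
Counting gives 4.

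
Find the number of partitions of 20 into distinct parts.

A partial list (first 12 by largest part):
20
19 + 1
18 + 2
17 + 3
17 + 2 + 1
16 + 4
16 + 3 + 1
15 + 5
15 + 4 + 1
15 + 3 + 2
14 + 6
14 + 5 + 1
…and 52 more, for 64 total.

64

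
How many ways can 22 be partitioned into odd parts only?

Systematic enumeration (by largest part, then next-largest, …) yields 89.

89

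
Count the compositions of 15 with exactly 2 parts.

A composition of 15 into 2 positive parts is chosen by placing 1 dividers among the 14 gaps between 15 units: C(14,1) = 14.

14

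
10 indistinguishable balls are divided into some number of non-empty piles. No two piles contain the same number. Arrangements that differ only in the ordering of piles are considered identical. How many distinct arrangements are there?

Listing the qualifying partitions of 10:
10
9,1
8,2
7,3
7,2,1
6,4
6,3,1
5,4,1
5,3,2
4,3,2,1

10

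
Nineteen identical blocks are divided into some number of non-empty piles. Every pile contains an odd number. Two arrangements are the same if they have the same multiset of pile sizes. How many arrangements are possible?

There are too many to list fully; the first 12 (by largest part) are:
19
17,1,1
15,3,1
15,1,1,1,1
13,5,1
13,3,3
13,3,1,1,1
13,1,1,1,1,1,1
11,7,1
11,5,3
11,5,1,1,1
11,3,3,1,1
…and 42 more, for 54 total.

54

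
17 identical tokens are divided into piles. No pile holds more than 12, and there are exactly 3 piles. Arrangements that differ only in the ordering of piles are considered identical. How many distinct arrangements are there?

20

The partitions of 17 that satisfy the conditions:
12 + 4 + 1
12 + 3 + 2
11 + 5 + 1
11 + 4 + 2
11 + 3 + 3
10 + 6 + 1
10 + 5 + 2
10 + 4 + 3
9 + 7 + 1
9 + 6 + 2
9 + 5 + 3
9 + 4 + 4
8 + 8 + 1
8 + 7 + 2
8 + 6 + 3
8 + 5 + 4
7 + 7 + 3
7 + 6 + 4
7 + 5 + 5
6 + 6 + 5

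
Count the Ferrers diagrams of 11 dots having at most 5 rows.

A partial list (first 12 by largest part):
11
10 + 1
9 + 2
9 + 1 + 1
8 + 3
8 + 2 + 1
8 + 1 + 1 + 1
7 + 4
7 + 3 + 1
7 + 2 + 2
7 + 2 + 1 + 1
7 + 1 + 1 + 1 + 1
…and 25 more, for 37 total.

37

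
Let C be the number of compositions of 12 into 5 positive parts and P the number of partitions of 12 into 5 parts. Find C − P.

Ordered (compositions into 5 parts): C(11,4) = 330.
Partitions of 12 into exactly 5 parts: 13.
Difference: 330 − 13 = 317.

317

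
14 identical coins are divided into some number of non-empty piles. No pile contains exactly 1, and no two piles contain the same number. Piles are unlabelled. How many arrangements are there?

12

They are:
14
12+2
11+3
10+4
9+5
9+3+2
8+6
8+4+2
7+5+2
7+4+3
6+5+3
5+4+3+2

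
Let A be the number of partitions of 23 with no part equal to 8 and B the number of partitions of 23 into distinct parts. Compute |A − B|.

Partitions of 23 with no part equal to 8: 1079.
Partitions of 23 into distinct parts: 104.
|1079 − 104| = 975.

975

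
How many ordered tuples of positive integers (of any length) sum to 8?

Each of the 7 gaps between 8 units is either a break or not: 2^7 = 128.

128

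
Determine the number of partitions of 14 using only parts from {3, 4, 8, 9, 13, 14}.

3

Listing the qualifying partitions of 14:
14
3,3,8
3,3,4,4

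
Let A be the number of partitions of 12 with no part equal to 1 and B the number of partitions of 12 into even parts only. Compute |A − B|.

10

Partitions of 12 with no part equal to 1: 21.
Partitions of 12 into even parts only: 11.
|21 − 11| = 10.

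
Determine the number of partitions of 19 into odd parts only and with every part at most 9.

40

There are too many to list fully; the first 12 (by largest part) are:
9 + 9 + 1
9 + 7 + 3
9 + 7 + 1 + 1 + 1
9 + 5 + 5
9 + 5 + 3 + 1 + 1
9 + 5 + 1 + 1 + 1 + 1 + 1
9 + 3 + 3 + 3 + 1
9 + 3 + 3 + 1 + 1 + 1 + 1
9 + 3 + 1 + 1 + 1 + 1 + 1 + 1 + 1
9 + 1 + 1 + 1 + 1 + 1 + 1 + 1 + 1 + 1 + 1
7 + 7 + 5
7 + 7 + 3 + 1 + 1
…and 28 more, for 40 total.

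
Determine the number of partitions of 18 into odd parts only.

46

There are too many to list fully; the first 12 (by largest part) are:
17+1
15+3
15+1+1+1
13+5
13+3+1+1
13+1+1+1+1+1
11+7
11+5+1+1
11+3+3+1
11+3+1+1+1+1
11+1+1+1+1+1+1+1
9+9
…and 34 more, for 46 total.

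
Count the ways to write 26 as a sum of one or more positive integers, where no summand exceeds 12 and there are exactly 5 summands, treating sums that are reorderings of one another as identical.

150

Direct enumeration gives 150 partitions.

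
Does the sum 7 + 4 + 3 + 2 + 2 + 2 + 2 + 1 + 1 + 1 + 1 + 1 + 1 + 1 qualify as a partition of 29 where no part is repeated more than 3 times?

The parts sum to 29, and the condition 'no summand is used more than 3 times' is violated.

No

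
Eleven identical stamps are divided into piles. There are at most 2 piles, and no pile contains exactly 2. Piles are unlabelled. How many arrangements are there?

5

The partitions of 11 that satisfy the conditions:
11
1 + 10
3 + 8
4 + 7
5 + 6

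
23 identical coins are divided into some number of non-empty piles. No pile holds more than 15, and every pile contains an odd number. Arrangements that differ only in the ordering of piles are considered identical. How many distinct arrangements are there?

96

There are 96 such partitions.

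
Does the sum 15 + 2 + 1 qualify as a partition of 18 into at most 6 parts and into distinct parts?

Yes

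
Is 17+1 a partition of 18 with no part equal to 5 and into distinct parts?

Yes

The parts sum to 18, and the condition 'no summand equals 5' holds; the condition 'all summands are distinct' holds.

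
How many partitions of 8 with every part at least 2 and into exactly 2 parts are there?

Enumerating:
6 + 2
5 + 3
4 + 4
Counting gives 3.

3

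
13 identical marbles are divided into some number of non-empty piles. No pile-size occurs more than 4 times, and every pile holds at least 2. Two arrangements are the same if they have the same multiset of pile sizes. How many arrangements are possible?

23

The partitions of 13 that satisfy the conditions:
13
11,2
10,3
9,4
9,2,2
8,5
8,3,2
7,6
7,4,2
7,3,3
7,2,2,2
6,5,2
6,4,3
6,3,2,2
5,5,3
5,4,4
5,4,2,2
5,3,3,2
5,2,2,2,2
4,4,3,2
4,3,3,3
4,3,2,2,2
3,3,3,2,2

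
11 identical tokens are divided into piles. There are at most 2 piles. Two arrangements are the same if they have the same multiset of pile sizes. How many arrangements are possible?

6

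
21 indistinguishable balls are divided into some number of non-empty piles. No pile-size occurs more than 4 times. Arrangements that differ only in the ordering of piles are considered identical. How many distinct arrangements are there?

Systematic enumeration (by largest part, then next-largest, …) yields 505.

505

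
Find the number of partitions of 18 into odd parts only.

A partial list (first 12 by largest part):
17+1
15+3
15+1+1+1
13+5
13+3+1+1
13+1+1+1+1+1
11+7
11+5+1+1
11+3+3+1
11+3+1+1+1+1
11+1+1+1+1+1+1+1
9+9
…and 34 more, for 46 total.

46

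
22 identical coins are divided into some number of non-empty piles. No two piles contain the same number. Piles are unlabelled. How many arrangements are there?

89

There are 89 such partitions.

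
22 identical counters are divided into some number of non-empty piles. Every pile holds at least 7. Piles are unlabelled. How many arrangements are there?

7

Enumerating:
22
15, 7
14, 8
13, 9
12, 10
11, 11
8, 7, 7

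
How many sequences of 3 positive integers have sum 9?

A composition of 9 into 3 positive parts is chosen by placing 2 dividers among the 8 gaps between 9 units: C(8,2) = 28.

28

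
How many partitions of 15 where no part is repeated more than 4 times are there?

127

Systematic enumeration (by largest part, then next-largest, …) yields 127.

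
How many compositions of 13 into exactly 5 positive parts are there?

Place 4 bars in the 12 internal gaps of a row of 13 dots: C(12,4) = 495.

495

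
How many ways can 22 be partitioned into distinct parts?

89

Direct enumeration gives 89 partitions.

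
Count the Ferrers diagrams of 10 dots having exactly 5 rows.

7

Listing the qualifying partitions of 10:
6+1+1+1+1
5+2+1+1+1
4+3+1+1+1
4+2+2+1+1
3+3+2+1+1
3+2+2+2+1
2+2+2+2+2
That's 7 in total.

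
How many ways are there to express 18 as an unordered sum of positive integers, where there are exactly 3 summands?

A partial list (first 12 by largest part):
16 + 1 + 1
15 + 2 + 1
14 + 3 + 1
14 + 2 + 2
13 + 4 + 1
13 + 3 + 2
12 + 5 + 1
12 + 4 + 2
12 + 3 + 3
11 + 6 + 1
11 + 5 + 2
11 + 4 + 3
…and 15 more, for 27 total.

27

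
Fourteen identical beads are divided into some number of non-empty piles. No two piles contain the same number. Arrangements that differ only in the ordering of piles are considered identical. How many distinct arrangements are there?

The partitions of 14 that satisfy the conditions:
14
13 + 1
12 + 2
11 + 3
11 + 2 + 1
10 + 4
10 + 3 + 1
9 + 5
9 + 4 + 1
9 + 3 + 2
8 + 6
8 + 5 + 1
8 + 4 + 2
8 + 3 + 2 + 1
7 + 6 + 1
7 + 5 + 2
7 + 4 + 3
7 + 4 + 2 + 1
6 + 5 + 3
6 + 5 + 2 + 1
6 + 4 + 3 + 1
5 + 4 + 3 + 2

22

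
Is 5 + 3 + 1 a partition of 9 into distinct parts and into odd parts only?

Yes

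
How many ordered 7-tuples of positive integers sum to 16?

5005

Place 6 bars in the 15 internal gaps of a row of 16 dots: C(15,6) = 5005.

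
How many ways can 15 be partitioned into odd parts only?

There are too many to list fully; the first 12 (by largest part) are:
15
13, 1, 1
11, 3, 1
11, 1, 1, 1, 1
9, 5, 1
9, 3, 3
9, 3, 1, 1, 1
9, 1, 1, 1, 1, 1, 1
7, 7, 1
7, 5, 3
7, 5, 1, 1, 1
7, 3, 3, 1, 1
…and 15 more, for 27 total.

27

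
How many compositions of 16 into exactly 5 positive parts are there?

By stars and bars with positive parts, the count is C(15,4) = 1365.

1365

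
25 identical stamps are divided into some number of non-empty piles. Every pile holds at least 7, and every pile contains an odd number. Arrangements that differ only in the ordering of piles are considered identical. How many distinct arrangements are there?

3

They are:
25
11 + 7 + 7
9 + 9 + 7
That's 3 in total.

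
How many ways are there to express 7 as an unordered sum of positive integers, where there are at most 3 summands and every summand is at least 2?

4

They are:
7
5,2
4,3
3,2,2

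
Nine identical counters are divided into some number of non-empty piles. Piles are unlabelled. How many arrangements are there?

A partial list (first 12 by largest part):
9
8+1
7+2
7+1+1
6+3
6+2+1
6+1+1+1
5+4
5+3+1
5+2+2
5+2+1+1
5+1+1+1+1
…and 18 more, for 30 total.

30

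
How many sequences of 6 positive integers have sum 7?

6

Place 5 bars in the 6 internal gaps of a row of 7 dots: C(6,5) = 6.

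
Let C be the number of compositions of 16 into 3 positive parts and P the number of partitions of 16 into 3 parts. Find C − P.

Ordered (compositions into 3 parts): C(15,2) = 105.
Partitions of 16 into exactly 3 parts: 21.
Difference: 105 − 21 = 84.

84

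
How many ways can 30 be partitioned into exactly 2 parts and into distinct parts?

Enumerating:
29, 1
28, 2
27, 3
26, 4
25, 5
24, 6
23, 7
22, 8
21, 9
20, 10
19, 11
18, 12
17, 13
16, 14
Counting gives 14.

14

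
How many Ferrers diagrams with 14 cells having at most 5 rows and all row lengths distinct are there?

Enumerating:
14
13 + 1
12 + 2
11 + 3
11 + 2 + 1
10 + 4
10 + 3 + 1
9 + 5
9 + 4 + 1
9 + 3 + 2
8 + 6
8 + 5 + 1
8 + 4 + 2
8 + 3 + 2 + 1
7 + 6 + 1
7 + 5 + 2
7 + 4 + 3
7 + 4 + 2 + 1
6 + 5 + 3
6 + 5 + 2 + 1
6 + 4 + 3 + 1
5 + 4 + 3 + 2
That's 22 in total.

22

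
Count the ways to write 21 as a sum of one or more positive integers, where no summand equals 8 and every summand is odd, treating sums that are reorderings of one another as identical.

76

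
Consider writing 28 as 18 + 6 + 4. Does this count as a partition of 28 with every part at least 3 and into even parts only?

Yes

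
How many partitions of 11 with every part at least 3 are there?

6

Enumerating:
11
8,3
7,4
6,5
5,3,3
4,4,3
Counting gives 6.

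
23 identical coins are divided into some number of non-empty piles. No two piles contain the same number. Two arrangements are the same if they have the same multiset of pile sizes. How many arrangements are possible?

Enumerating by decreasing first part gives 104 partitions in all.

104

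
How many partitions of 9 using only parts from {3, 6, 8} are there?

2

The partitions of 9 that satisfy the conditions:
3,6
3,3,3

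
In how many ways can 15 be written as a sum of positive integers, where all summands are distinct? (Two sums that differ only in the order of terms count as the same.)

A partial list (first 12 by largest part):
15
14+1
13+2
12+3
12+2+1
11+4
11+3+1
10+5
10+4+1
10+3+2
9+6
9+5+1
…and 15 more, for 27 total.

27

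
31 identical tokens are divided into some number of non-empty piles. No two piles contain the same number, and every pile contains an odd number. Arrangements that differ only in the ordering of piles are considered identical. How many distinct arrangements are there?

The partitions of 31 that satisfy the conditions:
31
27, 3, 1
25, 5, 1
23, 7, 1
23, 5, 3
21, 9, 1
21, 7, 3
19, 11, 1
19, 9, 3
19, 7, 5
17, 13, 1
17, 11, 3
17, 9, 5
15, 13, 3
15, 11, 5
15, 9, 7
15, 7, 5, 3, 1
13, 11, 7
13, 9, 5, 3, 1
11, 9, 7, 3, 1
That's 20 in total.

20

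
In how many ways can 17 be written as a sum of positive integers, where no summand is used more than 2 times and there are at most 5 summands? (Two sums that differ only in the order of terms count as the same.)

95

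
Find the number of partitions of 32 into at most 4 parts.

351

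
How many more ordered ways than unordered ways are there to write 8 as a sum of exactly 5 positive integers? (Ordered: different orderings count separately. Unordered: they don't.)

32

Ordered (compositions into 5 parts): C(7,4) = 35.
Unordered (partitions into 5 parts): 3.
Difference: 35 − 3 = 32.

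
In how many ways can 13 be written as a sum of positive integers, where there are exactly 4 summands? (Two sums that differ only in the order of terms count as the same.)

18

The partitions of 13 that satisfy the conditions:
10,1,1,1
9,2,1,1
8,3,1,1
8,2,2,1
7,4,1,1
7,3,2,1
7,2,2,2
6,5,1,1
6,4,2,1
6,3,3,1
6,3,2,2
5,5,2,1
5,4,3,1
5,4,2,2
5,3,3,2
4,4,4,1
4,4,3,2
4,3,3,3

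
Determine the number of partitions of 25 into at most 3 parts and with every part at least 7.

Enumerating:
25
7,18
8,17
9,16
10,15
11,14
12,13
7,7,11
7,8,10
7,9,9
8,8,9
Counting gives 11.

11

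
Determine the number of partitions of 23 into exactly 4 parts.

Counting exhaustively, 94 partitions satisfy the conditions.

94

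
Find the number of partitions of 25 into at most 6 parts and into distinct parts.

142

A full systematic count gives 142.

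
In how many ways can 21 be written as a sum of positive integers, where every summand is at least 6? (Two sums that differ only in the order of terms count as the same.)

Listing the qualifying partitions of 21:
21
15 + 6
14 + 7
13 + 8
12 + 9
11 + 10
9 + 6 + 6
8 + 7 + 6
7 + 7 + 7

9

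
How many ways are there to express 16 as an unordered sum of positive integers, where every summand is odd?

32

A partial list (first 12 by largest part):
15, 1
13, 3
13, 1, 1, 1
11, 5
11, 3, 1, 1
11, 1, 1, 1, 1, 1
9, 7
9, 5, 1, 1
9, 3, 3, 1
9, 3, 1, 1, 1, 1
9, 1, 1, 1, 1, 1, 1, 1
7, 7, 1, 1
…and 20 more, for 32 total.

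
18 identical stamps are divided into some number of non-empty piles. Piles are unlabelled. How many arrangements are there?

Enumerating by decreasing first part gives 385 partitions in all.

385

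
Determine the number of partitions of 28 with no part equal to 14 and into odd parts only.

Systematic enumeration (by largest part, then next-largest, …) yields 222.

222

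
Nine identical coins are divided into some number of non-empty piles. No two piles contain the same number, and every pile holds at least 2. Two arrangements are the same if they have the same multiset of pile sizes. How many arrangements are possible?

The partitions of 9 that satisfy the conditions:
9
7, 2
6, 3
5, 4
4, 3, 2

5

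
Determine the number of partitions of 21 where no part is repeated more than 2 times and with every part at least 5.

13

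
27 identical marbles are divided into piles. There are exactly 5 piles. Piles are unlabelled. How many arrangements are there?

Systematic enumeration (by largest part, then next-largest, …) yields 255.

255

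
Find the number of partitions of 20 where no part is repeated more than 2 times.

202

Systematic enumeration (by largest part, then next-largest, …) yields 202.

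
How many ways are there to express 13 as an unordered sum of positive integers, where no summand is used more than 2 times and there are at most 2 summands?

7

The partitions of 13 that satisfy the conditions:
13
12, 1
11, 2
10, 3
9, 4
8, 5
7, 6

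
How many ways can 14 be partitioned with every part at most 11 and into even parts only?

Listing the qualifying partitions of 14:
4+10
2+2+10
6+8
2+4+8
2+2+2+8
2+6+6
4+4+6
2+2+4+6
2+2+2+2+6
2+4+4+4
2+2+2+4+4
2+2+2+2+2+4
2+2+2+2+2+2+2

13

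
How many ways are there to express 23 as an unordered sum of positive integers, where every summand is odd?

A full systematic count gives 104.

104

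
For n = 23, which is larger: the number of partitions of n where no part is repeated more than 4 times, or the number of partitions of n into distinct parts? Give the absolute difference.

Partitions of 23 where no part is repeated more than 4 times: 769.
Partitions of 23 into distinct parts: 104.
|769 − 104| = 665.

665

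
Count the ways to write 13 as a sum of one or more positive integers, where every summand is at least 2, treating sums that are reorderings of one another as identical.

The partitions of 13 that satisfy the conditions:
13
11,2
10,3
9,4
9,2,2
8,5
8,3,2
7,6
7,4,2
7,3,3
7,2,2,2
6,5,2
6,4,3
6,3,2,2
5,5,3
5,4,4
5,4,2,2
5,3,3,2
5,2,2,2,2
4,4,3,2
4,3,3,3
4,3,2,2,2
3,3,3,2,2
3,2,2,2,2,2

24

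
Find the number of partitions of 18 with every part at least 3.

A partial list (first 12 by largest part):
18
3 + 15
4 + 14
5 + 13
6 + 12
3 + 3 + 12
7 + 11
3 + 4 + 11
8 + 10
3 + 5 + 10
4 + 4 + 10
9 + 9
…and 21 more, for 33 total.

33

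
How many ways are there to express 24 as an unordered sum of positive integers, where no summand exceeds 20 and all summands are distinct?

117

Enumerating by decreasing first part gives 117 partitions in all.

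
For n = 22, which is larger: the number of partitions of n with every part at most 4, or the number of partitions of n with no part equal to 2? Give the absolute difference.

Partitions of 22 with every part at most 4: 136.
Partitions of 22 with no part equal to 2: 375.
|136 − 375| = 239.

239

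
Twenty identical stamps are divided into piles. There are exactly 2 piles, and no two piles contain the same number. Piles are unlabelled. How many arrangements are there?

The partitions of 20 that satisfy the conditions:
19+1
18+2
17+3
16+4
15+5
14+6
13+7
12+8
11+9

9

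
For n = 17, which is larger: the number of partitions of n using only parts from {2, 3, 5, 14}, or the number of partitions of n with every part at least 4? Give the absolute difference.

Partitions of 17 using only parts from {2, 3, 5, 14}: 9.
Partitions of 17 with every part at least 4: 12.
|9 − 12| = 3.

3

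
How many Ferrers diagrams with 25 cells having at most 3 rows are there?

There are too many to list fully; the first 12 (by largest part) are:
25
24+1
23+2
23+1+1
22+3
22+2+1
21+4
21+3+1
21+2+2
20+5
20+4+1
20+3+2
…and 53 more, for 65 total.

65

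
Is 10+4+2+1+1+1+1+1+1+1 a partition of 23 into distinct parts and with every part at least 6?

No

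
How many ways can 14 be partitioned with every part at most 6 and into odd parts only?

Enumerating:
1, 3, 5, 5
1, 1, 1, 1, 5, 5
3, 3, 3, 5
1, 1, 1, 3, 3, 5
1, 1, 1, 1, 1, 1, 3, 5
1, 1, 1, 1, 1, 1, 1, 1, 1, 5
1, 1, 3, 3, 3, 3
1, 1, 1, 1, 1, 3, 3, 3
1, 1, 1, 1, 1, 1, 1, 1, 3, 3
1, 1, 1, 1, 1, 1, 1, 1, 1, 1, 1, 3
1, 1, 1, 1, 1, 1, 1, 1, 1, 1, 1, 1, 1, 1
Counting gives 11.

11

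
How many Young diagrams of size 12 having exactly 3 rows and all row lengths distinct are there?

Listing the qualifying partitions of 12:
9,2,1
8,3,1
7,4,1
7,3,2
6,5,1
6,4,2
5,4,3
Counting gives 7.

7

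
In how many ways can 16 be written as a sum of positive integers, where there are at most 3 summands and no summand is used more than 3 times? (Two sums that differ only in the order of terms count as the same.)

A partial list (first 12 by largest part):
16
15+1
14+2
14+1+1
13+3
13+2+1
12+4
12+3+1
12+2+2
11+5
11+4+1
11+3+2
…and 18 more, for 30 total.

30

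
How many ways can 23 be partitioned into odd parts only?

104

Counting exhaustively, 104 partitions satisfy the conditions.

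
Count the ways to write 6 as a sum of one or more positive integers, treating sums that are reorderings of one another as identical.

11

Listing the qualifying partitions of 6:
6
1, 5
2, 4
1, 1, 4
3, 3
1, 2, 3
1, 1, 1, 3
2, 2, 2
1, 1, 2, 2
1, 1, 1, 1, 2
1, 1, 1, 1, 1, 1
That's 11 in total.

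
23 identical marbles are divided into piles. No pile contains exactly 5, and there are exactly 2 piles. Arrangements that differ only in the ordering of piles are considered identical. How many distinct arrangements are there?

Listing the qualifying partitions of 23:
1 + 22
2 + 21
3 + 20
4 + 19
6 + 17
7 + 16
8 + 15
9 + 14
10 + 13
11 + 12
Counting gives 10.

10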